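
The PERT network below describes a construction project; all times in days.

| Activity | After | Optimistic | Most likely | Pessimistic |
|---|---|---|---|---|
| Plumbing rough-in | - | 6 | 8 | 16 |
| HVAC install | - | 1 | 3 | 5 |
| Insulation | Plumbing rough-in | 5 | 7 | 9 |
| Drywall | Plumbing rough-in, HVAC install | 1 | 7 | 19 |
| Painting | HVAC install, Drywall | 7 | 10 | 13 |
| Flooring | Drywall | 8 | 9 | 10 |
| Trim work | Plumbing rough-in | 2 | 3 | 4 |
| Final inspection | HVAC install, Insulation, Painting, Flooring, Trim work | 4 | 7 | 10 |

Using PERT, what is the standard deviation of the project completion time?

3.71 days

te_Plumbing rough-in = (6 + 4·8 + 16)/6 = 54/6 = 9; σ²_Plumbing rough-in = ((16−6)/6)² = 2.778
te_HVAC install = (1 + 4·3 + 5)/6 = 18/6 = 3; σ²_HVAC install = ((5−1)/6)² = 0.444
te_Insulation = (5 + 4·7 + 9)/6 = 42/6 = 7; σ²_Insulation = ((9−5)/6)² = 0.444
te_Drywall = (1 + 4·7 + 19)/6 = 48/6 = 8; σ²_Drywall = ((19−1)/6)² = 9.000
te_Painting = (7 + 4·10 + 13)/6 = 60/6 = 10; σ²_Painting = ((13−7)/6)² = 1.000
te_Flooring = (8 + 4·9 + 10)/6 = 54/6 = 9; σ²_Flooring = ((10−8)/6)² = 0.111
te_Trim work = (2 + 4·3 + 4)/6 = 18/6 = 3; σ²_Trim work = ((4−2)/6)² = 0.111
te_Final inspection = (4 + 4·7 + 10)/6 = 42/6 = 7; σ²_Final inspection = ((10−4)/6)² = 1.000

Forward pass:
ES_Plumbing rough-in = 0; EF_Plumbing rough-in = 9
ES_HVAC install = 0; EF_HVAC install = 3
ES_Insulation = 9; EF_Insulation = 9+7 = 16
ES_Drywall = max(EF_Plumbing rough-in=9, EF_HVAC install=3) = 9; EF_Drywall = 9+8 = 17
ES_Painting = max(EF_HVAC install=3, EF_Drywall=17) = 17; EF_Painting = 17+10 = 27
ES_Flooring = 17; EF_Flooring = 17+9 = 26
ES_Trim work = 9; EF_Trim work = 9+3 = 12
ES_Final inspection = max(EF_HVAC install=3, EF_Insulation=16, EF_Painting=27, EF_Flooring=26, EF_Trim work=12) = 27; EF_Final inspection = 27+7 = 34
Expected project duration μ = 34 days. Critical path: Plumbing rough-in → Drywall → Painting → Final inspection.

Variance along critical path = 2.778 + 9.000 + 1.000 + 1.000 = 13.778
σ = √13.778 = 3.712 days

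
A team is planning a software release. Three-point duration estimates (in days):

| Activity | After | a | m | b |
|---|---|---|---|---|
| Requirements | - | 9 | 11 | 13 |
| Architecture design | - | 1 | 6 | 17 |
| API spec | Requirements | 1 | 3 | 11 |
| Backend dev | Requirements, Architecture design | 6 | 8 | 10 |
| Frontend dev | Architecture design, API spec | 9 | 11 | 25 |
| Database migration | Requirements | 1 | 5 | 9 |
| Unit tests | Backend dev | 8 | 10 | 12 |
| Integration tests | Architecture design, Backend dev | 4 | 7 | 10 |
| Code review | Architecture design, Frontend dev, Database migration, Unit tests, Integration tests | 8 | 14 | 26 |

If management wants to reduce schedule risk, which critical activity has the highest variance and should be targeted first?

Code review

te_Requirements = (9 + 4·11 + 13)/6 = 66/6 = 11; σ²_Requirements = ((13−9)/6)² = 0.444
te_Architecture design = (1 + 4·6 + 17)/6 = 42/6 = 7; σ²_Architecture design = ((17−1)/6)² = 7.111
te_API spec = (1 + 4·3 + 11)/6 = 24/6 = 4; σ²_API spec = ((11−1)/6)² = 2.778
te_Backend dev = (6 + 4·8 + 10)/6 = 48/6 = 8; σ²_Backend dev = ((10−6)/6)² = 0.444
te_Frontend dev = (9 + 4·11 + 25)/6 = 78/6 = 13; σ²_Frontend dev = ((25−9)/6)² = 7.111
te_Database migration = (1 + 4·5 + 9)/6 = 30/6 = 5; σ²_Database migration = ((9−1)/6)² = 1.778
te_Unit tests = (8 + 4·10 + 12)/6 = 60/6 = 10; σ²_Unit tests = ((12−8)/6)² = 0.444
te_Integration tests = (4 + 4·7 + 10)/6 = 42/6 = 7; σ²_Integration tests = ((10−4)/6)² = 1.000
te_Code review = (8 + 4·14 + 26)/6 = 90/6 = 15; σ²_Code review = ((26−8)/6)² = 9.000

Forward pass:
ES_Requirements = 0; EF_Requirements = 11
ES_Architecture design = 0; EF_Architecture design = 7
ES_API spec = 11; EF_API spec = 11+4 = 15
ES_Backend dev = max(EF_Requirements=11, EF_Architecture design=7) = 11; EF_Backend dev = 11+8 = 19
ES_Frontend dev = max(EF_Architecture design=7, EF_API spec=15) = 15; EF_Frontend dev = 15+13 = 28
ES_Database migration = 11; EF_Database migration = 11+5 = 16
ES_Unit tests = 19; EF_Unit tests = 19+10 = 29
ES_Integration tests = max(EF_Architecture design=7, EF_Backend dev=19) = 19; EF_Integration tests = 19+7 = 26
ES_Code review = max(EF_Architecture design=7, EF_Frontend dev=28, EF_Database migration=16, EF_Unit tests=29, EF_Integration tests=26) = 29; EF_Code review = 29+15 = 44
Expected project duration μ = 44 days. Critical path: Requirements → Backend dev → Unit tests → Code review.

Variances on critical path: σ²_Requirements=0.444, σ²_Backend dev=0.444, σ²_Unit tests=0.444, σ²_Code review=9.000.
Largest is σ²_Code review = 9.000.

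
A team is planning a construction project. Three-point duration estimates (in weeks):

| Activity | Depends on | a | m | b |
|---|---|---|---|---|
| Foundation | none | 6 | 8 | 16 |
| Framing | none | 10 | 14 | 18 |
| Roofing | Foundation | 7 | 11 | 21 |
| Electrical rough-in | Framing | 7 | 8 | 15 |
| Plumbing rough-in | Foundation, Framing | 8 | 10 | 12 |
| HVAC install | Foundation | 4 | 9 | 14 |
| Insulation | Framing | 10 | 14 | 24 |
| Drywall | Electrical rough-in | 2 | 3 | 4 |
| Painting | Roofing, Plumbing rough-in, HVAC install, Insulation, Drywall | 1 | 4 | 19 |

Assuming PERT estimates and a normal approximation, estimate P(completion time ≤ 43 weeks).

0.976

te_Foundation = (6 + 4·8 + 16)/6 = 54/6 = 9; σ²_Foundation = ((16−6)/6)² = 2.778
te_Framing = (10 + 4·14 + 18)/6 = 84/6 = 14; σ²_Framing = ((18−10)/6)² = 1.778
te_Roofing = (7 + 4·11 + 21)/6 = 72/6 = 12; σ²_Roofing = ((21−7)/6)² = 5.444
te_Electrical rough-in = (7 + 4·8 + 15)/6 = 54/6 = 9; σ²_Electrical rough-in = ((15−7)/6)² = 1.778
te_Plumbing rough-in = (8 + 4·10 + 12)/6 = 60/6 = 10; σ²_Plumbing rough-in = ((12−8)/6)² = 0.444
te_HVAC install = (4 + 4·9 + 14)/6 = 54/6 = 9; σ²_HVAC install = ((14−4)/6)² = 2.778
te_Insulation = (10 + 4·14 + 24)/6 = 90/6 = 15; σ²_Insulation = ((24−10)/6)² = 5.444
te_Drywall = (2 + 4·3 + 4)/6 = 18/6 = 3; σ²_Drywall = ((4−2)/6)² = 0.111
te_Painting = (1 + 4·4 + 19)/6 = 36/6 = 6; σ²_Painting = ((19−1)/6)² = 9.000

Forward pass:
ES_Foundation = 0; EF_Foundation = 9
ES_Framing = 0; EF_Framing = 14
ES_Roofing = 9; EF_Roofing = 9+12 = 21
ES_Electrical rough-in = 14; EF_Electrical rough-in = 14+9 = 23
ES_Plumbing rough-in = max(EF_Foundation=9, EF_Framing=14) = 14; EF_Plumbing rough-in = 14+10 = 24
ES_HVAC install = 9; EF_HVAC install = 9+9 = 18
ES_Insulation = 14; EF_Insulation = 14+15 = 29
ES_Drywall = 23; EF_Drywall = 23+3 = 26
ES_Painting = max(EF_Roofing=21, EF_Plumbing rough-in=24, EF_HVAC install=18, EF_Insulation=29, EF_Drywall=26) = 29; EF_Painting = 29+6 = 35
Expected project duration μ = 35 weeks. Critical path: Framing → Insulation → Painting.

Variance along critical path = 1.778 + 5.444 + 9.000 = 16.222; σ = √16.222 = 4.028 weeks.
Z = (43 − 35) / 4.028 = 1.986
P(T ≤ 43) = Φ(1.986) ≈ 0.976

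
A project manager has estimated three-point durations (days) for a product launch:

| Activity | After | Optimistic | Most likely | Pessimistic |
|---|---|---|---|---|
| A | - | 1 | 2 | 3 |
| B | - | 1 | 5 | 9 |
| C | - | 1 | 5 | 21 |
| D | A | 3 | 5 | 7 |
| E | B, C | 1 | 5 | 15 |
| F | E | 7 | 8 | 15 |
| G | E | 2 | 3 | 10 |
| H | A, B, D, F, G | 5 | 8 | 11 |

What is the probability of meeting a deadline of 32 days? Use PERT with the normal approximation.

0.675

te_A = (1 + 4·2 + 3)/6 = 12/6 = 2; σ²_A = ((3−1)/6)² = 0.111
te_B = (1 + 4·5 + 9)/6 = 30/6 = 5; σ²_B = ((9−1)/6)² = 1.778
te_C = (1 + 4·5 + 21)/6 = 42/6 = 7; σ²_C = ((21−1)/6)² = 11.111
te_D = (3 + 4·5 + 7)/6 = 30/6 = 5; σ²_D = ((7−3)/6)² = 0.444
te_E = (1 + 4·5 + 15)/6 = 36/6 = 6; σ²_E = ((15−1)/6)² = 5.444
te_F = (7 + 4·8 + 15)/6 = 54/6 = 9; σ²_F = ((15−7)/6)² = 1.778
te_G = (2 + 4·3 + 10)/6 = 24/6 = 4; σ²_G = ((10−2)/6)² = 1.778
te_H = (5 + 4·8 + 11)/6 = 48/6 = 8; σ²_H = ((11−5)/6)² = 1.000

Forward pass:
ES_A = 0; EF_A = 2
ES_B = 0; EF_B = 5
ES_C = 0; EF_C = 7
ES_D = 2; EF_D = 2+5 = 7
ES_E = max(EF_B=5, EF_C=7) = 7; EF_E = 7+6 = 13
ES_F = 13; EF_F = 13+9 = 22
ES_G = 13; EF_G = 13+4 = 17
ES_H = max(EF_A=2, EF_B=5, EF_D=7, EF_F=22, EF_G=17) = 22; EF_H = 22+8 = 30
Expected project duration μ = 30 days. Critical path: C → E → F → H.

Variance along critical path = 11.111 + 5.444 + 1.778 + 1.000 = 19.333; σ = √19.333 = 4.397 days.
Z = (32 − 30) / 4.397 = 0.455
P(T ≤ 32) = Φ(0.455) ≈ 0.675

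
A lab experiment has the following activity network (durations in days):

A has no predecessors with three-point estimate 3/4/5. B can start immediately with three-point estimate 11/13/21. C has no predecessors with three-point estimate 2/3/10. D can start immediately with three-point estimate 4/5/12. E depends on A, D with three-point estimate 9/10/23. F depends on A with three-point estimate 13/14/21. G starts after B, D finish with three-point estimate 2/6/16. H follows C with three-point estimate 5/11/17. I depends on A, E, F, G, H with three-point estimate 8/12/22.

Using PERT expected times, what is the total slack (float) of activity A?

te_A = (3 + 4·4 + 5)/6 = 24/6 = 4
te_B = (11 + 4·13 + 21)/6 = 84/6 = 14
te_C = (2 + 4·3 + 10)/6 = 24/6 = 4
te_D = (4 + 4·5 + 12)/6 = 36/6 = 6
te_E = (9 + 4·10 + 23)/6 = 72/6 = 12
te_F = (13 + 4·14 + 21)/6 = 90/6 = 15
te_G = (2 + 4·6 + 16)/6 = 42/6 = 7
te_H = (5 + 4·11 + 17)/6 = 66/6 = 11
te_I = (8 + 4·12 + 22)/6 = 78/6 = 13

Forward pass:
ES_A = 0; EF_A = 4
ES_B = 0; EF_B = 14
ES_C = 0; EF_C = 4
ES_D = 0; EF_D = 6
ES_E = max(EF_A=4, EF_D=6) = 6; EF_E = 6+12 = 18
ES_F = 4; EF_F = 4+15 = 19
ES_G = max(EF_B=14, EF_D=6) = 14; EF_G = 14+7 = 21
ES_H = 4; EF_H = 4+11 = 15
ES_I = max(EF_A=4, EF_E=18, EF_F=19, EF_G=21, EF_H=15) = 21; EF_I = 21+13 = 34
Expected project duration μ = 34 days. Critical path: B → G → I.

Backward pass:
LF_I = 34; LS_I = 34−13 = 21
LF_H = LS_I = 21; LS_H = 21−11 = 10
LF_G = LS_I = 21; LS_G = 21−7 = 14
LF_F = LS_I = 21; LS_F = 21−15 = 6
LF_E = LS_I = 21; LS_E = 21−12 = 9
LF_D = min(LS_E=9, LS_G=14) = 9; LS_D = 9−6 = 3
LF_C = LS_H = 10; LS_C = 10−4 = 6
LF_B = LS_G = 14; LS_B = 14−14 = 0
LF_A = min(LS_E=9, LS_F=6, LS_I=21) = 6; LS_A = 6−4 = 2
Slack_A = LS_A − ES_A = 2 − 0 = 2

2 days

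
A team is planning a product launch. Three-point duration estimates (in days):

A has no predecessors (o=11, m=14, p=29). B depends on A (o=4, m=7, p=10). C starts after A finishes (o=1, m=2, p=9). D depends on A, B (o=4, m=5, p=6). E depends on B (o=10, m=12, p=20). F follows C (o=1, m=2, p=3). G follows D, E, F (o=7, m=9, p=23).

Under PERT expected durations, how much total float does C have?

15 days

te_A = (11 + 4·14 + 29)/6 = 96/6 = 16
te_B = (4 + 4·7 + 10)/6 = 42/6 = 7
te_C = (1 + 4·2 + 9)/6 = 18/6 = 3
te_D = (4 + 4·5 + 6)/6 = 30/6 = 5
te_E = (10 + 4·12 + 20)/6 = 78/6 = 13
te_F = (1 + 4·2 + 3)/6 = 12/6 = 2
te_G = (7 + 4·9 + 23)/6 = 66/6 = 11

Forward pass:
ES_A = 0; EF_A = 16
ES_B = 16; EF_B = 16+7 = 23
ES_C = 16; EF_C = 16+3 = 19
ES_D = max(EF_A=16, EF_B=23) = 23; EF_D = 23+5 = 28
ES_E = 23; EF_E = 23+13 = 36
ES_F = 19; EF_F = 19+2 = 21
ES_G = max(EF_D=28, EF_E=36, EF_F=21) = 36; EF_G = 36+11 = 47
Expected project duration μ = 47 days. Critical path: A → B → E → G.

Backward pass:
LF_G = 47; LS_G = 47−11 = 36
LF_F = LS_G = 36; LS_F = 36−2 = 34
LF_E = LS_G = 36; LS_E = 36−13 = 23
LF_D = LS_G = 36; LS_D = 36−5 = 31
LF_C = LS_F = 34; LS_C = 34−3 = 31
LF_B = min(LS_D=31, LS_E=23) = 23; LS_B = 23−7 = 16
LF_A = min(LS_B=16, LS_C=31, LS_D=31) = 16; LS_A = 16−16 = 0
Slack_C = LS_C − ES_C = 31 − 16 = 15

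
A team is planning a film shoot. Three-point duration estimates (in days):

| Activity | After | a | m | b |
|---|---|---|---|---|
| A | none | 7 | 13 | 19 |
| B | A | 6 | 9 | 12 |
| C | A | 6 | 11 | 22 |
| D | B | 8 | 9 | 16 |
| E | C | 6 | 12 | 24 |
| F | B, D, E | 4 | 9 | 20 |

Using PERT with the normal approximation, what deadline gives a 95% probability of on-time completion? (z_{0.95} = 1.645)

te_A = (7 + 4·13 + 19)/6 = 78/6 = 13; σ²_A = ((19−7)/6)² = 4.000
te_B = (6 + 4·9 + 12)/6 = 54/6 = 9; σ²_B = ((12−6)/6)² = 1.000
te_C = (6 + 4·11 + 22)/6 = 72/6 = 12; σ²_C = ((22−6)/6)² = 7.111
te_D = (8 + 4·9 + 16)/6 = 60/6 = 10; σ²_D = ((16−8)/6)² = 1.778
te_E = (6 + 4·12 + 24)/6 = 78/6 = 13; σ²_E = ((24−6)/6)² = 9.000
te_F = (4 + 4·9 + 20)/6 = 60/6 = 10; σ²_F = ((20−4)/6)² = 7.111

Forward pass:
ES_A = 0; EF_A = 13
ES_B = 13; EF_B = 13+9 = 22
ES_C = 13; EF_C = 13+12 = 25
ES_D = 22; EF_D = 22+10 = 32
ES_E = 25; EF_E = 25+13 = 38
ES_F = max(EF_B=22, EF_D=32, EF_E=38) = 38; EF_F = 38+10 = 48
Expected project duration μ = 48 days. Critical path: A → C → E → F.

Variance along critical path = 4.000 + 7.111 + 9.000 + 7.111 = 27.222; σ = 5.217 days.
D = μ + z·σ = 48 + 1.645·5.217 = 56.6 days

56.6 days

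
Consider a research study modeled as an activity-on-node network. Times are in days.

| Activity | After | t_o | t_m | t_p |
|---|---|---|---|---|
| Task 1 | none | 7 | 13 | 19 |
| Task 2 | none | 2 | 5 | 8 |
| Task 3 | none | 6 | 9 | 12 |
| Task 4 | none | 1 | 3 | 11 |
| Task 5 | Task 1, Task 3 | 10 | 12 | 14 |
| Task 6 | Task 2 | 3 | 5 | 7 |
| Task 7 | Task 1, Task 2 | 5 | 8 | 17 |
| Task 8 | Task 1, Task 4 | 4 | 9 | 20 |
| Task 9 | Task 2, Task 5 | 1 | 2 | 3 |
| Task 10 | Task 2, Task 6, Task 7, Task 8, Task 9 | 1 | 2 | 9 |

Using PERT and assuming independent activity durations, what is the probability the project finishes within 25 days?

0.023

te_Task 1 = (7 + 4·13 + 19)/6 = 78/6 = 13; σ²_Task 1 = ((19−7)/6)² = 4.000
te_Task 2 = (2 + 4·5 + 8)/6 = 30/6 = 5; σ²_Task 2 = ((8−2)/6)² = 1.000
te_Task 3 = (6 + 4·9 + 12)/6 = 54/6 = 9; σ²_Task 3 = ((12−6)/6)² = 1.000
te_Task 4 = (1 + 4·3 + 11)/6 = 24/6 = 4; σ²_Task 4 = ((11−1)/6)² = 2.778
te_Task 5 = (10 + 4·12 + 14)/6 = 72/6 = 12; σ²_Task 5 = ((14−10)/6)² = 0.444
te_Task 6 = (3 + 4·5 + 7)/6 = 30/6 = 5; σ²_Task 6 = ((7−3)/6)² = 0.444
te_Task 7 = (5 + 4·8 + 17)/6 = 54/6 = 9; σ²_Task 7 = ((17−5)/6)² = 4.000
te_Task 8 = (4 + 4·9 + 20)/6 = 60/6 = 10; σ²_Task 8 = ((20−4)/6)² = 7.111
te_Task 9 = (1 + 4·2 + 3)/6 = 12/6 = 2; σ²_Task 9 = ((3−1)/6)² = 0.111
te_Task 10 = (1 + 4·2 + 9)/6 = 18/6 = 3; σ²_Task 10 = ((9−1)/6)² = 1.778

Forward pass:
ES_Task 1 = 0; EF_Task 1 = 13
ES_Task 2 = 0; EF_Task 2 = 5
ES_Task 3 = 0; EF_Task 3 = 9
ES_Task 4 = 0; EF_Task 4 = 4
ES_Task 5 = max(EF_Task 1=13, EF_Task 3=9) = 13; EF_Task 5 = 13+12 = 25
ES_Task 6 = 5; EF_Task 6 = 5+5 = 10
ES_Task 7 = max(EF_Task 1=13, EF_Task 2=5) = 13; EF_Task 7 = 13+9 = 22
ES_Task 8 = max(EF_Task 1=13, EF_Task 4=4) = 13; EF_Task 8 = 13+10 = 23
ES_Task 9 = max(EF_Task 2=5, EF_Task 5=25) = 25; EF_Task 9 = 25+2 = 27
ES_Task 10 = max(EF_Task 2=5, EF_Task 6=10, EF_Task 7=22, EF_Task 8=23, EF_Task 9=27) = 27; EF_Task 10 = 27+3 = 30
Expected project duration μ = 30 days. Critical path: Task 1 → Task 5 → Task 9 → Task 10.

Variance along critical path = 4.000 + 0.444 + 0.111 + 1.778 = 6.333; σ = √6.333 = 2.517 days.
Z = (25 − 30) / 2.517 = -1.987
P(T ≤ 25) = Φ(-1.987) ≈ 0.023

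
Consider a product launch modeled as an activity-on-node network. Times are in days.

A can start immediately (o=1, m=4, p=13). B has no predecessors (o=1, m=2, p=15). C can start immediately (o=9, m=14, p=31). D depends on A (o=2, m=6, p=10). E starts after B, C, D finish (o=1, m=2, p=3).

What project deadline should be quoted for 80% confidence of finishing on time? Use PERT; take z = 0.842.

te_A = (1 + 4·4 + 13)/6 = 30/6 = 5; σ²_A = ((13−1)/6)² = 4.000
te_B = (1 + 4·2 + 15)/6 = 24/6 = 4; σ²_B = ((15−1)/6)² = 5.444
te_C = (9 + 4·14 + 31)/6 = 96/6 = 16; σ²_C = ((31−9)/6)² = 13.444
te_D = (2 + 4·6 + 10)/6 = 36/6 = 6; σ²_D = ((10−2)/6)² = 1.778
te_E = (1 + 4·2 + 3)/6 = 12/6 = 2; σ²_E = ((3−1)/6)² = 0.111

Forward pass:
ES_A = 0; EF_A = 5
ES_B = 0; EF_B = 4
ES_C = 0; EF_C = 16
ES_D = 5; EF_D = 5+6 = 11
ES_E = max(EF_B=4, EF_C=16, EF_D=11) = 16; EF_E = 16+2 = 18
Expected project duration μ = 18 days. Critical path: C → E.

Variance along critical path = 13.444 + 0.111 = 13.556; σ = 3.682 days.
D = μ + z·σ = 18 + 0.842·3.682 = 21.1 days

21.1 days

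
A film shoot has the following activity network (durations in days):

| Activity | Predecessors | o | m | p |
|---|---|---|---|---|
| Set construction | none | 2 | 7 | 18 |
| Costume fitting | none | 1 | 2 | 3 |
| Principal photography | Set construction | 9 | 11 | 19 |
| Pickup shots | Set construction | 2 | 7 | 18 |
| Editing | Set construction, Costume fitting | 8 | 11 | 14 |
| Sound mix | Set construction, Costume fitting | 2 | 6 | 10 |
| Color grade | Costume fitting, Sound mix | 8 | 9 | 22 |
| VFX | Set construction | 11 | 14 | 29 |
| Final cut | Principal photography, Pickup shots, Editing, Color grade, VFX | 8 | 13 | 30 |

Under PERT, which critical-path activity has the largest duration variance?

te_Set construction = (2 + 4·7 + 18)/6 = 48/6 = 8; σ²_Set construction = ((18−2)/6)² = 7.111
te_Costume fitting = (1 + 4·2 + 3)/6 = 12/6 = 2; σ²_Costume fitting = ((3−1)/6)² = 0.111
te_Principal photography = (9 + 4·11 + 19)/6 = 72/6 = 12; σ²_Principal photography = ((19−9)/6)² = 2.778
te_Pickup shots = (2 + 4·7 + 18)/6 = 48/6 = 8; σ²_Pickup shots = ((18−2)/6)² = 7.111
te_Editing = (8 + 4·11 + 14)/6 = 66/6 = 11; σ²_Editing = ((14−8)/6)² = 1.000
te_Sound mix = (2 + 4·6 + 10)/6 = 36/6 = 6; σ²_Sound mix = ((10−2)/6)² = 1.778
te_Color grade = (8 + 4·9 + 22)/6 = 66/6 = 11; σ²_Color grade = ((22−8)/6)² = 5.444
te_VFX = (11 + 4·14 + 29)/6 = 96/6 = 16; σ²_VFX = ((29−11)/6)² = 9.000
te_Final cut = (8 + 4·13 + 30)/6 = 90/6 = 15; σ²_Final cut = ((30−8)/6)² = 13.444

Forward pass:
ES_Set construction = 0; EF_Set construction = 8
ES_Costume fitting = 0; EF_Costume fitting = 2
ES_Principal photography = 8; EF_Principal photography = 8+12 = 20
ES_Pickup shots = 8; EF_Pickup shots = 8+8 = 16
ES_Editing = max(EF_Set construction=8, EF_Costume fitting=2) = 8; EF_Editing = 8+11 = 19
ES_Sound mix = max(EF_Set construction=8, EF_Costume fitting=2) = 8; EF_Sound mix = 8+6 = 14
ES_Color grade = max(EF_Costume fitting=2, EF_Sound mix=14) = 14; EF_Color grade = 14+11 = 25
ES_VFX = 8; EF_VFX = 8+16 = 24
ES_Final cut = max(EF_Principal photography=20, EF_Pickup shots=16, EF_Editing=19, EF_Color grade=25, EF_VFX=24) = 25; EF_Final cut = 25+15 = 40
Expected project duration μ = 40 days. Critical path: Set construction → Sound mix → Color grade → Final cut.

Variances on critical path: σ²_Set construction=7.111, σ²_Sound mix=1.778, σ²_Color grade=5.444, σ²_Final cut=13.444.
Largest is σ²_Final cut = 13.444.

Final cut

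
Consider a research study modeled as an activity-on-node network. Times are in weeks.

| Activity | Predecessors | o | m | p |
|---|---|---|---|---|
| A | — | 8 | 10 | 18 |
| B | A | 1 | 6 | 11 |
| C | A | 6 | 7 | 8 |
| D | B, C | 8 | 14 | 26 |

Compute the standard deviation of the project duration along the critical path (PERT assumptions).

te_A = (8 + 4·10 + 18)/6 = 66/6 = 11; σ²_A = ((18−8)/6)² = 2.778
te_B = (1 + 4·6 + 11)/6 = 36/6 = 6; σ²_B = ((11−1)/6)² = 2.778
te_C = (6 + 4·7 + 8)/6 = 42/6 = 7; σ²_C = ((8−6)/6)² = 0.111
te_D = (8 + 4·14 + 26)/6 = 90/6 = 15; σ²_D = ((26−8)/6)² = 9.000

Forward pass:
ES_A = 0; EF_A = 11
ES_B = 11; EF_B = 11+6 = 17
ES_C = 11; EF_C = 11+7 = 18
ES_D = max(EF_B=17, EF_C=18) = 18; EF_D = 18+15 = 33
Expected project duration μ = 33 weeks. Critical path: A → C → D.

Variance along critical path = 2.778 + 0.111 + 9.000 = 11.889
σ = √11.889 = 3.448 weeks

3.45 weeks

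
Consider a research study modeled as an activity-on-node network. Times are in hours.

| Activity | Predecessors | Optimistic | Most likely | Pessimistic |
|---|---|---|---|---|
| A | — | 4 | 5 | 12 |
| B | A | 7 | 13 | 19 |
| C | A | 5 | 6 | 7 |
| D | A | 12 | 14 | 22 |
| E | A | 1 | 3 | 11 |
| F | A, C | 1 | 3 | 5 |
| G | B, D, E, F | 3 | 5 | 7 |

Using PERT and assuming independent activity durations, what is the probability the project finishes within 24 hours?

te_A = (4 + 4·5 + 12)/6 = 36/6 = 6; σ²_A = ((12−4)/6)² = 1.778
te_B = (7 + 4·13 + 19)/6 = 78/6 = 13; σ²_B = ((19−7)/6)² = 4.000
te_C = (5 + 4·6 + 7)/6 = 36/6 = 6; σ²_C = ((7−5)/6)² = 0.111
te_D = (12 + 4·14 + 22)/6 = 90/6 = 15; σ²_D = ((22−12)/6)² = 2.778
te_E = (1 + 4·3 + 11)/6 = 24/6 = 4; σ²_E = ((11−1)/6)² = 2.778
te_F = (1 + 4·3 + 5)/6 = 18/6 = 3; σ²_F = ((5−1)/6)² = 0.444
te_G = (3 + 4·5 + 7)/6 = 30/6 = 5; σ²_G = ((7−3)/6)² = 0.444

Forward pass:
ES_A = 0; EF_A = 6
ES_B = 6; EF_B = 6+13 = 19
ES_C = 6; EF_C = 6+6 = 12
ES_D = 6; EF_D = 6+15 = 21
ES_E = 6; EF_E = 6+4 = 10
ES_F = max(EF_A=6, EF_C=12) = 12; EF_F = 12+3 = 15
ES_G = max(EF_B=19, EF_D=21, EF_E=10, EF_F=15) = 21; EF_G = 21+5 = 26
Expected project duration μ = 26 hours. Critical path: A → D → G.

Variance along critical path = 1.778 + 2.778 + 0.444 = 5.000; σ = √5.000 = 2.236 hours.
Z = (24 − 26) / 2.236 = -0.894
P(T ≤ 24) = Φ(-0.894) ≈ 0.186

0.186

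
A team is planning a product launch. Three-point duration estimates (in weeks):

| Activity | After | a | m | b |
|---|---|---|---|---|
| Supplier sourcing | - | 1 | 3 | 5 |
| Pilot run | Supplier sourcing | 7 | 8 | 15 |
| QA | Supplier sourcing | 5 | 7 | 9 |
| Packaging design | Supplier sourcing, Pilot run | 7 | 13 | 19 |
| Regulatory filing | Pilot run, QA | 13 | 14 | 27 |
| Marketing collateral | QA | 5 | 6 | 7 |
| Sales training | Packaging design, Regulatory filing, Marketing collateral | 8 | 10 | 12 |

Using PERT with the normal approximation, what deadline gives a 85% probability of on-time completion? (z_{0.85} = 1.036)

41.0 weeks

te_Supplier sourcing = (1 + 4·3 + 5)/6 = 18/6 = 3; σ²_Supplier sourcing = ((5−1)/6)² = 0.444
te_Pilot run = (7 + 4·8 + 15)/6 = 54/6 = 9; σ²_Pilot run = ((15−7)/6)² = 1.778
te_QA = (5 + 4·7 + 9)/6 = 42/6 = 7; σ²_QA = ((9−5)/6)² = 0.444
te_Packaging design = (7 + 4·13 + 19)/6 = 78/6 = 13; σ²_Packaging design = ((19−7)/6)² = 4.000
te_Regulatory filing = (13 + 4·14 + 27)/6 = 96/6 = 16; σ²_Regulatory filing = ((27−13)/6)² = 5.444
te_Marketing collateral = (5 + 4·6 + 7)/6 = 36/6 = 6; σ²_Marketing collateral = ((7−5)/6)² = 0.111
te_Sales training = (8 + 4·10 + 12)/6 = 60/6 = 10; σ²_Sales training = ((12−8)/6)² = 0.444

Forward pass:
ES_Supplier sourcing = 0; EF_Supplier sourcing = 3
ES_Pilot run = 3; EF_Pilot run = 3+9 = 12
ES_QA = 3; EF_QA = 3+7 = 10
ES_Packaging design = max(EF_Supplier sourcing=3, EF_Pilot run=12) = 12; EF_Packaging design = 12+13 = 25
ES_Regulatory filing = max(EF_Pilot run=12, EF_QA=10) = 12; EF_Regulatory filing = 12+16 = 28
ES_Marketing collateral = 10; EF_Marketing collateral = 10+6 = 16
ES_Sales training = max(EF_Packaging design=25, EF_Regulatory filing=28, EF_Marketing collateral=16) = 28; EF_Sales training = 28+10 = 38
Expected project duration μ = 38 weeks. Critical path: Supplier sourcing → Pilot run → Regulatory filing → Sales training.

Variance along critical path = 0.444 + 1.778 + 5.444 + 0.444 = 8.111; σ = 2.848 weeks.
D = μ + z·σ = 38 + 1.036·2.848 = 41.0 weeks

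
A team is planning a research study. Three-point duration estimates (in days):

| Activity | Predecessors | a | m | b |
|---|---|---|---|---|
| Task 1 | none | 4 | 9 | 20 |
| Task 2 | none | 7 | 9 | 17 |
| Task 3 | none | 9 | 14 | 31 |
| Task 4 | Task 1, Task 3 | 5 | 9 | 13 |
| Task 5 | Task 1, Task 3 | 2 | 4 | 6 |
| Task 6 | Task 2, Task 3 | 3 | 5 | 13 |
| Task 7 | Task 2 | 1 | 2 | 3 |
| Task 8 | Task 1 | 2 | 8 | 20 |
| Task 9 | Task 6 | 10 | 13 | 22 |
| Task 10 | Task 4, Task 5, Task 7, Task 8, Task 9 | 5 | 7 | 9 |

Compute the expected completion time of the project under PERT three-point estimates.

43 days

te_Task 1 = (4 + 4·9 + 20)/6 = 60/6 = 10
te_Task 2 = (7 + 4·9 + 17)/6 = 60/6 = 10
te_Task 3 = (9 + 4·14 + 31)/6 = 96/6 = 16
te_Task 4 = (5 + 4·9 + 13)/6 = 54/6 = 9
te_Task 5 = (2 + 4·4 + 6)/6 = 24/6 = 4
te_Task 6 = (3 + 4·5 + 13)/6 = 36/6 = 6
te_Task 7 = (1 + 4·2 + 3)/6 = 12/6 = 2
te_Task 8 = (2 + 4·8 + 20)/6 = 54/6 = 9
te_Task 9 = (10 + 4·13 + 22)/6 = 84/6 = 14
te_Task 10 = (5 + 4·7 + 9)/6 = 42/6 = 7

Forward pass:
ES_Task 1 = 0; EF_Task 1 = 10
ES_Task 2 = 0; EF_Task 2 = 10
ES_Task 3 = 0; EF_Task 3 = 16
ES_Task 4 = max(EF_Task 1=10, EF_Task 3=16) = 16; EF_Task 4 = 16+9 = 25
ES_Task 5 = max(EF_Task 1=10, EF_Task 3=16) = 16; EF_Task 5 = 16+4 = 20
ES_Task 6 = max(EF_Task 2=10, EF_Task 3=16) = 16; EF_Task 6 = 16+6 = 22
ES_Task 7 = 10; EF_Task 7 = 10+2 = 12
ES_Task 8 = 10; EF_Task 8 = 10+9 = 19
ES_Task 9 = 22; EF_Task 9 = 22+14 = 36
ES_Task 10 = max(EF_Task 4=25, EF_Task 5=20, EF_Task 7=12, EF_Task 8=19, EF_Task 9=36) = 36; EF_Task 10 = 36+7 = 43
Expected project duration μ = 43 days. Critical path: Task 3 → Task 6 → Task 9 → Task 10.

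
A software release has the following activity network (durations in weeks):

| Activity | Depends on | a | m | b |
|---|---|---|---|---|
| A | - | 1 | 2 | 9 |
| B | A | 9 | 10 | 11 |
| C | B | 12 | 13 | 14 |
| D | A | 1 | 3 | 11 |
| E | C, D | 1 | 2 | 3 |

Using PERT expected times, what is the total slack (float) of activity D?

te_A = (1 + 4·2 + 9)/6 = 18/6 = 3
te_B = (9 + 4·10 + 11)/6 = 60/6 = 10
te_C = (12 + 4·13 + 14)/6 = 78/6 = 13
te_D = (1 + 4·3 + 11)/6 = 24/6 = 4
te_E = (1 + 4·2 + 3)/6 = 12/6 = 2

Forward pass:
ES_A = 0; EF_A = 3
ES_B = 3; EF_B = 3+10 = 13
ES_C = 13; EF_C = 13+13 = 26
ES_D = 3; EF_D = 3+4 = 7
ES_E = max(EF_C=26, EF_D=7) = 26; EF_E = 26+2 = 28
Expected project duration μ = 28 weeks. Critical path: A → B → C → E.

Backward pass:
LF_E = 28; LS_E = 28−2 = 26
LF_D = LS_E = 26; LS_D = 26−4 = 22
LF_C = LS_E = 26; LS_C = 26−13 = 13
LF_B = LS_C = 13; LS_B = 13−10 = 3
LF_A = min(LS_B=3, LS_D=22) = 3; LS_A = 3−3 = 0
Slack_D = LS_D − ES_D = 22 − 3 = 19

19 weeks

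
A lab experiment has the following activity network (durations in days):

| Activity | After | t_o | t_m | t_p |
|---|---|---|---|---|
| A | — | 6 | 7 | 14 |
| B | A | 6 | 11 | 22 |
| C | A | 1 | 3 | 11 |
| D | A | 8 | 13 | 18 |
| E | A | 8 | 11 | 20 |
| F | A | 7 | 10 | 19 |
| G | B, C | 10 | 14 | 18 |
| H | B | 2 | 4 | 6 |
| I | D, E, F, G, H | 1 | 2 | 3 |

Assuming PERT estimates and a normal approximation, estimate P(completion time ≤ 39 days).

te_A = (6 + 4·7 + 14)/6 = 48/6 = 8; σ²_A = ((14−6)/6)² = 1.778
te_B = (6 + 4·11 + 22)/6 = 72/6 = 12; σ²_B = ((22−6)/6)² = 7.111
te_C = (1 + 4·3 + 11)/6 = 24/6 = 4; σ²_C = ((11−1)/6)² = 2.778
te_D = (8 + 4·13 + 18)/6 = 78/6 = 13; σ²_D = ((18−8)/6)² = 2.778
te_E = (8 + 4·11 + 20)/6 = 72/6 = 12; σ²_E = ((20−8)/6)² = 4.000
te_F = (7 + 4·10 + 19)/6 = 66/6 = 11; σ²_F = ((19−7)/6)² = 4.000
te_G = (10 + 4·14 + 18)/6 = 84/6 = 14; σ²_G = ((18−10)/6)² = 1.778
te_H = (2 + 4·4 + 6)/6 = 24/6 = 4; σ²_H = ((6−2)/6)² = 0.444
te_I = (1 + 4·2 + 3)/6 = 12/6 = 2; σ²_I = ((3−1)/6)² = 0.111

Forward pass:
ES_A = 0; EF_A = 8
ES_B = 8; EF_B = 8+12 = 20
ES_C = 8; EF_C = 8+4 = 12
ES_D = 8; EF_D = 8+13 = 21
ES_E = 8; EF_E = 8+12 = 20
ES_F = 8; EF_F = 8+11 = 19
ES_G = max(EF_B=20, EF_C=12) = 20; EF_G = 20+14 = 34
ES_H = 20; EF_H = 20+4 = 24
ES_I = max(EF_D=21, EF_E=20, EF_F=19, EF_G=34, EF_H=24) = 34; EF_I = 34+2 = 36
Expected project duration μ = 36 days. Critical path: A → B → G → I.

Variance along critical path = 1.778 + 7.111 + 1.778 + 0.111 = 10.778; σ = √10.778 = 3.283 days.
Z = (39 − 36) / 3.283 = 0.914
P(T ≤ 39) = Φ(0.914) ≈ 0.820

0.820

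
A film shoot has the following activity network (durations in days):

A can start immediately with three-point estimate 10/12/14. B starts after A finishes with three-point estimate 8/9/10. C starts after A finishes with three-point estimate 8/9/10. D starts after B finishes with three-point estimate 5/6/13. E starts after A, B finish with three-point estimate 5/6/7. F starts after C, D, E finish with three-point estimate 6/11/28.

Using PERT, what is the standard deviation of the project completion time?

3.97 days

te_A = (10 + 4·12 + 14)/6 = 72/6 = 12; σ²_A = ((14−10)/6)² = 0.444
te_B = (8 + 4·9 + 10)/6 = 54/6 = 9; σ²_B = ((10−8)/6)² = 0.111
te_C = (8 + 4·9 + 10)/6 = 54/6 = 9; σ²_C = ((10−8)/6)² = 0.111
te_D = (5 + 4·6 + 13)/6 = 42/6 = 7; σ²_D = ((13−5)/6)² = 1.778
te_E = (5 + 4·6 + 7)/6 = 36/6 = 6; σ²_E = ((7−5)/6)² = 0.111
te_F = (6 + 4·11 + 28)/6 = 78/6 = 13; σ²_F = ((28−6)/6)² = 13.444

Forward pass:
ES_A = 0; EF_A = 12
ES_B = 12; EF_B = 12+9 = 21
ES_C = 12; EF_C = 12+9 = 21
ES_D = 21; EF_D = 21+7 = 28
ES_E = max(EF_A=12, EF_B=21) = 21; EF_E = 21+6 = 27
ES_F = max(EF_C=21, EF_D=28, EF_E=27) = 28; EF_F = 28+13 = 41
Expected project duration μ = 41 days. Critical path: A → B → D → F.

Variance along critical path = 0.444 + 0.111 + 1.778 + 13.444 = 15.778
σ = √15.778 = 3.972 days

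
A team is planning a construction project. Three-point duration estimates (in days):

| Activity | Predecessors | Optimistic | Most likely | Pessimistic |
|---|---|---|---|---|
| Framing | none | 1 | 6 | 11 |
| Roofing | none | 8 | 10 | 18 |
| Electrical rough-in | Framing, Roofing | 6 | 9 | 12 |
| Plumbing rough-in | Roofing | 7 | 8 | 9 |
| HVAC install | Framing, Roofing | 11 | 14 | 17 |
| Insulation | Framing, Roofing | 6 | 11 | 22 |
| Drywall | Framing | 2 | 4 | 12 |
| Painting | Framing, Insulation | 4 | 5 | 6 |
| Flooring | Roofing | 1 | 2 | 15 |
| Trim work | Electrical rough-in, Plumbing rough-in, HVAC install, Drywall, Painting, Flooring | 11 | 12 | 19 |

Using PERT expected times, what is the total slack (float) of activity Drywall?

te_Framing = (1 + 4·6 + 11)/6 = 36/6 = 6
te_Roofing = (8 + 4·10 + 18)/6 = 66/6 = 11
te_Electrical rough-in = (6 + 4·9 + 12)/6 = 54/6 = 9
te_Plumbing rough-in = (7 + 4·8 + 9)/6 = 48/6 = 8
te_HVAC install = (11 + 4·14 + 17)/6 = 84/6 = 14
te_Insulation = (6 + 4·11 + 22)/6 = 72/6 = 12
te_Drywall = (2 + 4·4 + 12)/6 = 30/6 = 5
te_Painting = (4 + 4·5 + 6)/6 = 30/6 = 5
te_Flooring = (1 + 4·2 + 15)/6 = 24/6 = 4
te_Trim work = (11 + 4·12 + 19)/6 = 78/6 = 13

Forward pass:
ES_Framing = 0; EF_Framing = 6
ES_Roofing = 0; EF_Roofing = 11
ES_Electrical rough-in = max(EF_Framing=6, EF_Roofing=11) = 11; EF_Electrical rough-in = 11+9 = 20
ES_Plumbing rough-in = 11; EF_Plumbing rough-in = 11+8 = 19
ES_HVAC install = max(EF_Framing=6, EF_Roofing=11) = 11; EF_HVAC install = 11+14 = 25
ES_Insulation = max(EF_Framing=6, EF_Roofing=11) = 11; EF_Insulation = 11+12 = 23
ES_Drywall = 6; EF_Drywall = 6+5 = 11
ES_Painting = max(EF_Framing=6, EF_Insulation=23) = 23; EF_Painting = 23+5 = 28
ES_Flooring = 11; EF_Flooring = 11+4 = 15
ES_Trim work = max(EF_Electrical rough-in=20, EF_Plumbing rough-in=19, EF_HVAC install=25, EF_Drywall=11, EF_Painting=28, EF_Flooring=15) = 28; EF_Trim work = 28+13 = 41
Expected project duration μ = 41 days. Critical path: Roofing → Insulation → Painting → Trim work.

Backward pass:
LF_Trim work = 41; LS_Trim work = 41−13 = 28
LF_Flooring = LS_Trim work = 28; LS_Flooring = 28−4 = 24
LF_Painting = LS_Trim work = 28; LS_Painting = 28−5 = 23
LF_Drywall = LS_Trim work = 28; LS_Drywall = 28−5 = 23
LF_Insulation = LS_Painting = 23; LS_Insulation = 23−12 = 11
LF_HVAC install = LS_Trim work = 28; LS_HVAC install = 28−14 = 14
LF_Plumbing rough-in = LS_Trim work = 28; LS_Plumbing rough-in = 28−8 = 20
LF_Electrical rough-in = LS_Trim work = 28; LS_Electrical rough-in = 28−9 = 19
LF_Roofing = min(LS_Electrical rough-in=19, LS_Plumbing rough-in=20, LS_HVAC install=14, LS_Insulation=11, LS_Flooring=24) = 11; LS_Roofing = 11−11 = 0
LF_Framing = min(LS_Electrical rough-in=19, LS_HVAC install=14, LS_Insulation=11, LS_Drywall=23, LS_Painting=23) = 11; LS_Framing = 11−6 = 5
Slack_Drywall = LS_Drywall − ES_Drywall = 23 − 6 = 17

17 days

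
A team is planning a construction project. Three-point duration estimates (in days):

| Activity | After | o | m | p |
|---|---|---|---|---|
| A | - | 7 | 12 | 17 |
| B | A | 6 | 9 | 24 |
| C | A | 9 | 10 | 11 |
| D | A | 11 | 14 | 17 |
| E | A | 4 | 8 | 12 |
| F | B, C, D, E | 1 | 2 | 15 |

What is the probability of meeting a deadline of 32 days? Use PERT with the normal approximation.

0.745

te_A = (7 + 4·12 + 17)/6 = 72/6 = 12; σ²_A = ((17−7)/6)² = 2.778
te_B = (6 + 4·9 + 24)/6 = 66/6 = 11; σ²_B = ((24−6)/6)² = 9.000
te_C = (9 + 4·10 + 11)/6 = 60/6 = 10; σ²_C = ((11−9)/6)² = 0.111
te_D = (11 + 4·14 + 17)/6 = 84/6 = 14; σ²_D = ((17−11)/6)² = 1.000
te_E = (4 + 4·8 + 12)/6 = 48/6 = 8; σ²_E = ((12−4)/6)² = 1.778
te_F = (1 + 4·2 + 15)/6 = 24/6 = 4; σ²_F = ((15−1)/6)² = 5.444

Forward pass:
ES_A = 0; EF_A = 12
ES_B = 12; EF_B = 12+11 = 23
ES_C = 12; EF_C = 12+10 = 22
ES_D = 12; EF_D = 12+14 = 26
ES_E = 12; EF_E = 12+8 = 20
ES_F = max(EF_B=23, EF_C=22, EF_D=26, EF_E=20) = 26; EF_F = 26+4 = 30
Expected project duration μ = 30 days. Critical path: A → D → F.

Variance along critical path = 2.778 + 1.000 + 5.444 = 9.222; σ = √9.222 = 3.037 days.
Z = (32 − 30) / 3.037 = 0.659
P(T ≤ 32) = Φ(0.659) ≈ 0.745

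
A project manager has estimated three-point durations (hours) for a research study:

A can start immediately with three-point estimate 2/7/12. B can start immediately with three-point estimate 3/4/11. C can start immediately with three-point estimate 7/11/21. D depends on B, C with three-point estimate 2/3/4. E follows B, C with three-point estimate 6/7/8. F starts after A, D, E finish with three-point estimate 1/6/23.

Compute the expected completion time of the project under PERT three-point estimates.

te_A = (2 + 4·7 + 12)/6 = 42/6 = 7
te_B = (3 + 4·4 + 11)/6 = 30/6 = 5
te_C = (7 + 4·11 + 21)/6 = 72/6 = 12
te_D = (2 + 4·3 + 4)/6 = 18/6 = 3
te_E = (6 + 4·7 + 8)/6 = 42/6 = 7
te_F = (1 + 4·6 + 23)/6 = 48/6 = 8

Forward pass:
ES_A = 0; EF_A = 7
ES_B = 0; EF_B = 5
ES_C = 0; EF_C = 12
ES_D = max(EF_B=5, EF_C=12) = 12; EF_D = 12+3 = 15
ES_E = max(EF_B=5, EF_C=12) = 12; EF_E = 12+7 = 19
ES_F = max(EF_A=7, EF_D=15, EF_E=19) = 19; EF_F = 19+8 = 27
Expected project duration μ = 27 hours. Critical path: C → E → F.

27 hours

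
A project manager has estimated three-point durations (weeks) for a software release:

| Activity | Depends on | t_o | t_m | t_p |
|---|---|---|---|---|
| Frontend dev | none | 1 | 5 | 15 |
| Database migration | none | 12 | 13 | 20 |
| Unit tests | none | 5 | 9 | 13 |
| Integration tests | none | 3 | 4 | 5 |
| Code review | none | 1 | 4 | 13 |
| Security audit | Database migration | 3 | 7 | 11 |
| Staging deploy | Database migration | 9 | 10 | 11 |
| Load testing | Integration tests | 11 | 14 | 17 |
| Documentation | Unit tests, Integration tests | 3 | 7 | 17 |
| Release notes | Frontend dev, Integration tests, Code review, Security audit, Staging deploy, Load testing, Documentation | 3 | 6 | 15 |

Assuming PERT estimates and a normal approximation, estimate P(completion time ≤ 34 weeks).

0.892

te_Frontend dev = (1 + 4·5 + 15)/6 = 36/6 = 6; σ²_Frontend dev = ((15−1)/6)² = 5.444
te_Database migration = (12 + 4·13 + 20)/6 = 84/6 = 14; σ²_Database migration = ((20−12)/6)² = 1.778
te_Unit tests = (5 + 4·9 + 13)/6 = 54/6 = 9; σ²_Unit tests = ((13−5)/6)² = 1.778
te_Integration tests = (3 + 4·4 + 5)/6 = 24/6 = 4; σ²_Integration tests = ((5−3)/6)² = 0.111
te_Code review = (1 + 4·4 + 13)/6 = 30/6 = 5; σ²_Code review = ((13−1)/6)² = 4.000
te_Security audit = (3 + 4·7 + 11)/6 = 42/6 = 7; σ²_Security audit = ((11−3)/6)² = 1.778
te_Staging deploy = (9 + 4·10 + 11)/6 = 60/6 = 10; σ²_Staging deploy = ((11−9)/6)² = 0.111
te_Load testing = (11 + 4·14 + 17)/6 = 84/6 = 14; σ²_Load testing = ((17−11)/6)² = 1.000
te_Documentation = (3 + 4·7 + 17)/6 = 48/6 = 8; σ²_Documentation = ((17−3)/6)² = 5.444
te_Release notes = (3 + 4·6 + 15)/6 = 42/6 = 7; σ²_Release notes = ((15−3)/6)² = 4.000

Forward pass:
ES_Frontend dev = 0; EF_Frontend dev = 6
ES_Database migration = 0; EF_Database migration = 14
ES_Unit tests = 0; EF_Unit tests = 9
ES_Integration tests = 0; EF_Integration tests = 4
ES_Code review = 0; EF_Code review = 5
ES_Security audit = 14; EF_Security audit = 14+7 = 21
ES_Staging deploy = 14; EF_Staging deploy = 14+10 = 24
ES_Load testing = 4; EF_Load testing = 4+14 = 18
ES_Documentation = max(EF_Unit tests=9, EF_Integration tests=4) = 9; EF_Documentation = 9+8 = 17
ES_Release notes = max(EF_Frontend dev=6, EF_Integration tests=4, EF_Code review=5, EF_Security audit=21, EF_Staging deploy=24, EF_Load testing=18, EF_Documentation=17) = 24; EF_Release notes = 24+7 = 31
Expected project duration μ = 31 weeks. Critical path: Database migration → Staging deploy → Release notes.

Variance along critical path = 1.778 + 0.111 + 4.000 = 5.889; σ = √5.889 = 2.427 weeks.
Z = (34 − 31) / 2.427 = 1.236
P(T ≤ 34) = Φ(1.236) ≈ 0.892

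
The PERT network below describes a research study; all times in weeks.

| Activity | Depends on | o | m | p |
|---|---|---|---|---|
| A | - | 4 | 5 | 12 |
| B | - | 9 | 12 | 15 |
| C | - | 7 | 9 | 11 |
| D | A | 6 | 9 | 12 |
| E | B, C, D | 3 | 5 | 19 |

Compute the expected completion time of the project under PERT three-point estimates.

22 weeks

te_A = (4 + 4·5 + 12)/6 = 36/6 = 6
te_B = (9 + 4·12 + 15)/6 = 72/6 = 12
te_C = (7 + 4·9 + 11)/6 = 54/6 = 9
te_D = (6 + 4·9 + 12)/6 = 54/6 = 9
te_E = (3 + 4·5 + 19)/6 = 42/6 = 7

Forward pass:
ES_A = 0; EF_A = 6
ES_B = 0; EF_B = 12
ES_C = 0; EF_C = 9
ES_D = 6; EF_D = 6+9 = 15
ES_E = max(EF_B=12, EF_C=9, EF_D=15) = 15; EF_E = 15+7 = 22
Expected project duration μ = 22 weeks. Critical path: A → D → E.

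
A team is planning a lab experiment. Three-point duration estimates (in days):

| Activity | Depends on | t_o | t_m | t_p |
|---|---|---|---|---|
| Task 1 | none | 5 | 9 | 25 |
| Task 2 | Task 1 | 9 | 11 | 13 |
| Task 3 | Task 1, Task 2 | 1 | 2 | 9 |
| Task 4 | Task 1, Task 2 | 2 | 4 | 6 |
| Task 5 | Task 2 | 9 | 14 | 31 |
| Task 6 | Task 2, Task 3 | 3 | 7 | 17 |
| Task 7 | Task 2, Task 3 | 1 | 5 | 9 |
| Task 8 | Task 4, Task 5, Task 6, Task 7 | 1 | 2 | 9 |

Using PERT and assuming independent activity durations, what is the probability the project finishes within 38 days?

te_Task 1 = (5 + 4·9 + 25)/6 = 66/6 = 11; σ²_Task 1 = ((25−5)/6)² = 11.111
te_Task 2 = (9 + 4·11 + 13)/6 = 66/6 = 11; σ²_Task 2 = ((13−9)/6)² = 0.444
te_Task 3 = (1 + 4·2 + 9)/6 = 18/6 = 3; σ²_Task 3 = ((9−1)/6)² = 1.778
te_Task 4 = (2 + 4·4 + 6)/6 = 24/6 = 4; σ²_Task 4 = ((6−2)/6)² = 0.444
te_Task 5 = (9 + 4·14 + 31)/6 = 96/6 = 16; σ²_Task 5 = ((31−9)/6)² = 13.444
te_Task 6 = (3 + 4·7 + 17)/6 = 48/6 = 8; σ²_Task 6 = ((17−3)/6)² = 5.444
te_Task 7 = (1 + 4·5 + 9)/6 = 30/6 = 5; σ²_Task 7 = ((9−1)/6)² = 1.778
te_Task 8 = (1 + 4·2 + 9)/6 = 18/6 = 3; σ²_Task 8 = ((9−1)/6)² = 1.778

Forward pass:
ES_Task 1 = 0; EF_Task 1 = 11
ES_Task 2 = 11; EF_Task 2 = 11+11 = 22
ES_Task 3 = max(EF_Task 1=11, EF_Task 2=22) = 22; EF_Task 3 = 22+3 = 25
ES_Task 4 = max(EF_Task 1=11, EF_Task 2=22) = 22; EF_Task 4 = 22+4 = 26
ES_Task 5 = 22; EF_Task 5 = 22+16 = 38
ES_Task 6 = max(EF_Task 2=22, EF_Task 3=25) = 25; EF_Task 6 = 25+8 = 33
ES_Task 7 = max(EF_Task 2=22, EF_Task 3=25) = 25; EF_Task 7 = 25+5 = 30
ES_Task 8 = max(EF_Task 4=26, EF_Task 5=38, EF_Task 6=33, EF_Task 7=30) = 38; EF_Task 8 = 38+3 = 41
Expected project duration μ = 41 days. Critical path: Task 1 → Task 2 → Task 5 → Task 8.

Variance along critical path = 11.111 + 0.444 + 13.444 + 1.778 = 26.778; σ = √26.778 = 5.175 days.
Z = (38 − 41) / 5.175 = -0.580
P(T ≤ 38) = Φ(-0.580) ≈ 0.281

0.281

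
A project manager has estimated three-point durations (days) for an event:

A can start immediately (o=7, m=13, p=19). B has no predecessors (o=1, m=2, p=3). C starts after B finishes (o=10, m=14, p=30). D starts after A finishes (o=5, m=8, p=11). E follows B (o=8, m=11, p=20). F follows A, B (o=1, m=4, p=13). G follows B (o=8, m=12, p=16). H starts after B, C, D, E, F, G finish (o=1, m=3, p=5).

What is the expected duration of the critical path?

te_A = (7 + 4·13 + 19)/6 = 78/6 = 13
te_B = (1 + 4·2 + 3)/6 = 12/6 = 2
te_C = (10 + 4·14 + 30)/6 = 96/6 = 16
te_D = (5 + 4·8 + 11)/6 = 48/6 = 8
te_E = (8 + 4·11 + 20)/6 = 72/6 = 12
te_F = (1 + 4·4 + 13)/6 = 30/6 = 5
te_G = (8 + 4·12 + 16)/6 = 72/6 = 12
te_H = (1 + 4·3 + 5)/6 = 18/6 = 3

Forward pass:
ES_A = 0; EF_A = 13
ES_B = 0; EF_B = 2
ES_C = 2; EF_C = 2+16 = 18
ES_D = 13; EF_D = 13+8 = 21
ES_E = 2; EF_E = 2+12 = 14
ES_F = max(EF_A=13, EF_B=2) = 13; EF_F = 13+5 = 18
ES_G = 2; EF_G = 2+12 = 14
ES_H = max(EF_B=2, EF_C=18, EF_D=21, EF_E=14, EF_F=18, EF_G=14) = 21; EF_H = 21+3 = 24
Expected project duration μ = 24 days. Critical path: A → D → H.

24 days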